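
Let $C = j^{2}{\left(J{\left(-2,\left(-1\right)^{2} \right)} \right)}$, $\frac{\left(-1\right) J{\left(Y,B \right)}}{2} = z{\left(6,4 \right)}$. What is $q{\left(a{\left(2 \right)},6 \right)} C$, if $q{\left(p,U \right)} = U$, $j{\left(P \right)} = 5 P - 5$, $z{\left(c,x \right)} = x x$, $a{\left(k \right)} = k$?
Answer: $163350$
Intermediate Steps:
$z{\left(c,x \right)} = x^{2}$
$J{\left(Y,B \right)} = -32$ ($J{\left(Y,B \right)} = - 2 \cdot 4^{2} = \left(-2\right) 16 = -32$)
$j{\left(P \right)} = -5 + 5 P$
$C = 27225$ ($C = \left(-5 + 5 \left(-32\right)\right)^{2} = \left(-5 - 160\right)^{2} = \left(-165\right)^{2} = 27225$)
$q{\left(a{\left(2 \right)},6 \right)} C = 6 \cdot 27225 = 163350$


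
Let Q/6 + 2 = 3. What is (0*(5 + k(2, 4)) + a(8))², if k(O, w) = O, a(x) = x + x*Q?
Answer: 3136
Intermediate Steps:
Q = 6 (Q = -12 + 6*3 = -12 + 18 = 6)
a(x) = 7*x (a(x) = x + x*6 = x + 6*x = 7*x)
(0*(5 + k(2, 4)) + a(8))² = (0*(5 + 2) + 7*8)² = (0*7 + 56)² = (0 + 56)² = 56² = 3136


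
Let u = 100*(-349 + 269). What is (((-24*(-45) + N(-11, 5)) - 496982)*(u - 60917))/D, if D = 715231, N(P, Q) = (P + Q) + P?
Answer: 34177249723/715231 ≈ 47785.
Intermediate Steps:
N(P, Q) = Q + 2*P
u = -8000 (u = 100*(-80) = -8000)
(((-24*(-45) + N(-11, 5)) - 496982)*(u - 60917))/D = (((-24*(-45) + (5 + 2*(-11))) - 496982)*(-8000 - 60917))/715231 = (((1080 + (5 - 22)) - 496982)*(-68917))*(1/715231) = (((1080 - 17) - 496982)*(-68917))*(1/715231) = ((1063 - 496982)*(-68917))*(1/715231) = -495919*(-68917)*(1/715231) = 34177249723*(1/715231) = 34177249723/715231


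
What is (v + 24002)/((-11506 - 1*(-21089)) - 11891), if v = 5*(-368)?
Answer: -11081/1154 ≈ -9.6022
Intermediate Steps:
v = -1840
(v + 24002)/((-11506 - 1*(-21089)) - 11891) = (-1840 + 24002)/((-11506 - 1*(-21089)) - 11891) = 22162/((-11506 + 21089) - 11891) = 22162/(9583 - 11891) = 22162/(-2308) = 22162*(-1/2308) = -11081/1154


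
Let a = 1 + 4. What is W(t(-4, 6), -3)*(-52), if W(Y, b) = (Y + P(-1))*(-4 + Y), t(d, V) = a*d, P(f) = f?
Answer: -26208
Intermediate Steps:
a = 5
t(d, V) = 5*d
W(Y, b) = (-1 + Y)*(-4 + Y) (W(Y, b) = (Y - 1)*(-4 + Y) = (-1 + Y)*(-4 + Y))
W(t(-4, 6), -3)*(-52) = (4 + (5*(-4))**2 - 25*(-4))*(-52) = (4 + (-20)**2 - 5*(-20))*(-52) = (4 + 400 + 100)*(-52) = 504*(-52) = -26208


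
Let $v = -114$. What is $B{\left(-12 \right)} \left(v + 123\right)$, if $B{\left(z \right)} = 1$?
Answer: $9$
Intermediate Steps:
$B{\left(-12 \right)} \left(v + 123\right) = 1 \left(-114 + 123\right) = 1 \cdot 9 = 9$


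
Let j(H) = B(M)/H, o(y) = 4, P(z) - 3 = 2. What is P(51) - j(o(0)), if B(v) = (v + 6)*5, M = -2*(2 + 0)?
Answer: 5/2 ≈ 2.5000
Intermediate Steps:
P(z) = 5 (P(z) = 3 + 2 = 5)
M = -4 (M = -2*2 = -4)
B(v) = 30 + 5*v (B(v) = (6 + v)*5 = 30 + 5*v)
j(H) = 10/H (j(H) = (30 + 5*(-4))/H = (30 - 20)/H = 10/H)
P(51) - j(o(0)) = 5 - 10/4 = 5 - 1*5/2 = 5 - 5/2 = 5/2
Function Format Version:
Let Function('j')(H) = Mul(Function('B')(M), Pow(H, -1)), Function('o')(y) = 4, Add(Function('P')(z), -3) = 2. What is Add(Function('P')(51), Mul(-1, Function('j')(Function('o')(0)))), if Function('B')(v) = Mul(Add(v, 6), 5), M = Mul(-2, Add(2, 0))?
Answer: Rational(5, 2) ≈ 2.5000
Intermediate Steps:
Function('P')(z) = 5 (Function('P')(z) = Add(3, 2) = 5)
M = -4 (M = Mul(-2, 2) = -4)
Function('B')(v) = Add(30, Mul(5, v)) (Function('B')(v) = Mul(Add(6, v), 5) = Add(30, Mul(5, v)))
Function('j')(H) = Mul(10, Pow(H, -1)) (Function('j')(H) = Mul(Add(30, Mul(5, -4)), Pow(H, -1)) = Mul(Add(30, -20), Pow(H, -1)) = Mul(10, Pow(H, -1)))
Add(Function('P')(51), Mul(-1, Function('j')(Function('o')(0)))) = Add(5, Mul(-1, Mul(10, Pow(4, -1)))) = Add(5, Mul(-1, Mul(10, Rational(1, 4)))) = Add(5, Mul(-1, Rational(5, 2))) = Add(5, Rational(-5, 2)) = Rational(5, 2)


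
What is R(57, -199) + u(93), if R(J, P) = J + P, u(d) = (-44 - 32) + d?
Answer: -125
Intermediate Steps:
u(d) = -76 + d
R(57, -199) + u(93) = (57 - 199) + (-76 + 93) = -142 + 17 = -125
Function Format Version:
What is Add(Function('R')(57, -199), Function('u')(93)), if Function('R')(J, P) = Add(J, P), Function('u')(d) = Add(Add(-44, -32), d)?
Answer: -125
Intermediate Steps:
Function('u')(d) = Add(-76, d)
Add(Function('R')(57, -199), Function('u')(93)) = Add(Add(57, -199), Add(-76, 93)) = Add(-142, 17) = -125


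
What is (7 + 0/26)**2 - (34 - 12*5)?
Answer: 75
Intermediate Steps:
(7 + 0/26)**2 - (34 - 12*5) = (7 + 0*(1/26))**2 - (34 - 60) = (7 + 0)**2 - 1*(-26) = 7**2 + 26 = 49 + 26 = 75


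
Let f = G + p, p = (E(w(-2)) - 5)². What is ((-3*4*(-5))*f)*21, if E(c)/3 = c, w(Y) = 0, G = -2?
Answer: 28980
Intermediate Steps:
E(c) = 3*c
p = 25 (p = (3*0 - 5)² = (0 - 5)² = (-5)² = 25)
f = 23 (f = -2 + 25 = 23)
((-3*4*(-5))*f)*21 = ((-3*4*(-5))*23)*21 = (-12*(-5)*23)*21 = (60*23)*21 = 1380*21 = 28980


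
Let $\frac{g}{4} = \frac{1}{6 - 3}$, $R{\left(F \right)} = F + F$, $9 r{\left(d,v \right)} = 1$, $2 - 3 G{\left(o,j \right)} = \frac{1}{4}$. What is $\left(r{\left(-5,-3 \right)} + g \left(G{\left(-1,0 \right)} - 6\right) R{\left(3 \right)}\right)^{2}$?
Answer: $\frac{151321}{81} \approx 1868.2$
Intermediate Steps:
$G{\left(o,j \right)} = \frac{7}{12}$ ($G{\left(o,j \right)} = \frac{2}{3} - \frac{1}{3 \cdot 4} = \frac{2}{3} - \frac{1}{12} = \frac{7}{12}$)
$r{\left(d,v \right)} = \frac{1}{9}$ ($r{\left(d,v \right)} = \frac{1}{9} \cdot 1 = \frac{1}{9}$)
$R{\left(F \right)} = 2 F$
$g = \frac{4}{3}$ ($g = \frac{4}{6 - 3} = \frac{4}{3} \approx 1.3333$)
$\left(r{\left(-5,-3 \right)} + g \left(G{\left(-1,0 \right)} - 6\right) R{\left(3 \right)}\right)^{2} = \left(\frac{1}{9} + \frac{4 \left(\frac{7}{12} - 6\right)}{3} \cdot 2 \cdot 3\right)^{2} = \left(\frac{1}{9} + \frac{4 \left(\frac{7}{12} - 6\right)}{3} \cdot 6\right)^{2} = \left(\frac{1}{9} + \frac{4}{3} \left(- \frac{65}{12}\right) 6\right)^{2} = \left(\frac{1}{9} - \frac{130}{3}\right)^{2} = \left(- \frac{389}{9}\right)^{2} = \frac{151321}{81}$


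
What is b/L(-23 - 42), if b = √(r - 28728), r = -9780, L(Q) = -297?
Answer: -2*I*√9627/297 ≈ -0.66072*I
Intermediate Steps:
b = 2*I*√9627 (b = √(-9780 - 28728) = √(-38508) = 2*I*√9627 ≈ 196.23*I)
b/L(-23 - 42) = (2*I*√9627)/(-297) = (2*I*√9627)*(-1/297) = -2*I*√9627/297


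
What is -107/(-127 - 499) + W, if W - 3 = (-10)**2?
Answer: 64585/626 ≈ 103.17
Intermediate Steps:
W = 103 (W = 3 + (-10)**2 = 3 + 100 = 103)
-107/(-127 - 499) + W = -107/(-127 - 499) + 103 = -107/(-626) + 103 = -107*(-1/626) + 103 = 107/626 + 103 = 64585/626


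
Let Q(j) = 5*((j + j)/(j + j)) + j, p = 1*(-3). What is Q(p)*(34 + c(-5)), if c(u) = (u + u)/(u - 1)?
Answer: 214/3 ≈ 71.333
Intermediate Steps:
p = -3
c(u) = 2*u/(-1 + u) (c(u) = (2*u)/(-1 + u) = 2*u/(-1 + u))
Q(j) = 5 + j (Q(j) = 5*((2*j)/((2*j))) + j = 5*((2*j)*(1/(2*j))) + j = 5*1 + j = 5 + j)
Q(p)*(34 + c(-5)) = (5 - 3)*(34 + 2*(-5)/(-1 - 5)) = 2*(34 + 2*(-5)/(-6)) = 2*(34 + 2*(-5)*(-⅙)) = 2*(34 + 5/3) = 2*(107/3) = 214/3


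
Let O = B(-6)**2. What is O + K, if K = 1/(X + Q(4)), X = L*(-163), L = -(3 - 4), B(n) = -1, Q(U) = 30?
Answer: 132/133 ≈ 0.99248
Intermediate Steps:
L = 1 (L = -1*(-1) = 1)
O = 1 (O = (-1)**2 = 1)
X = -163 (X = 1*(-163) = -163)
K = -1/133 (K = 1/(-163 + 30) = 1/(-133) = -1/133 ≈ -0.0075188)
O + K = 1 - 1/133 = 132/133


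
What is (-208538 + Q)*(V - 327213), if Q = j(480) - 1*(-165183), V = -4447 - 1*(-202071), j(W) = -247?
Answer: 5650339578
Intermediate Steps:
V = 197624 (V = -4447 + 202071 = 197624)
Q = 164936 (Q = -247 - 1*(-165183) = -247 + 165183 = 164936)
(-208538 + Q)*(V - 327213) = (-208538 + 164936)*(197624 - 327213) = -43602*(-129589) = 5650339578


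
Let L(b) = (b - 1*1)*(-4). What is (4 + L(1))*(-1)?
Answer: -4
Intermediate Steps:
L(b) = 4 - 4*b (L(b) = (b - 1)*(-4) = (-1 + b)*(-4) = 4 - 4*b)
(4 + L(1))*(-1) = (4 + (4 - 4*1))*(-1) = (4 + (4 - 4))*(-1) = (4 + 0)*(-1) = 4*(-1) = -4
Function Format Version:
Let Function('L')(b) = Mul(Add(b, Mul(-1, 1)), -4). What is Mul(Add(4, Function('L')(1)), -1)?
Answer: -4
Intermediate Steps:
Function('L')(b) = Add(4, Mul(-4, b)) (Function('L')(b) = Mul(Add(b, -1), -4) = Mul(Add(-1, b), -4) = Add(4, Mul(-4, b)))
Mul(Add(4, Function('L')(1)), -1) = Mul(Add(4, Add(4, Mul(-4, 1))), -1) = Mul(Add(4, Add(4, -4)), -1) = Mul(Add(4, 0), -1) = Mul(4, -1) = -4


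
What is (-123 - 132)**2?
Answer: 65025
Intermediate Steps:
(-123 - 132)**2 = (-255)**2 = 65025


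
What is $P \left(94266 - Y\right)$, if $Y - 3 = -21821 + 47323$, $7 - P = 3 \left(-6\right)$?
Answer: $1719025$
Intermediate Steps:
$P = 25$ ($P = 7 - 3 \left(-6\right) = 7 - -18 = 7 + 18 = 25$)
$Y = 25505$ ($Y = 3 + \left(-21821 + 47323\right) = 3 + 25502 = 25505$)
$P \left(94266 - Y\right) = 25 \left(94266 - 25505\right) = 25 \cdot 68761 = 1719025$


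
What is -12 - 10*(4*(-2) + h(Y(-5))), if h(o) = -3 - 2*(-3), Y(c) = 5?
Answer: 38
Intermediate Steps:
h(o) = 3 (h(o) = -3 + 6 = 3)
-12 - 10*(4*(-2) + h(Y(-5))) = -12 - 10*(4*(-2) + 3) = -12 - 10*(-8 + 3) = -12 - 10*(-5) = -12 + 50 = 38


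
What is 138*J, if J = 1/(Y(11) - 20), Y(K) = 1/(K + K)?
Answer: -3036/439 ≈ -6.9157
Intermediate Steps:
Y(K) = 1/(2*K)
J = -22/439 (J = 1/((½)/11 - 20) = 1/((½)*(1/11) - 20) = 1/(1/22 - 20) = 1/(-439/22) = -22/439 ≈ -0.050114)
138*J = 138*(-22/439) = -3036/439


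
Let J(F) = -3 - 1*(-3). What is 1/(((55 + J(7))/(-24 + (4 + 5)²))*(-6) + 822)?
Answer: 19/15508 ≈ 0.0012252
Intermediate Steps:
J(F) = 0 (J(F) = -3 + 3 = 0)
1/(((55 + J(7))/(-24 + (4 + 5)²))*(-6) + 822) = 1/(((55 + 0)/(-24 + (4 + 5)²))*(-6) + 822) = 1/((55/(-24 + 9²))*(-6) + 822) = 1/((55/(-24 + 81))*(-6) + 822) = 1/((55/57)*(-6) + 822) = 1/(-110/19 + 822) = 1/(15508/19) = 19/15508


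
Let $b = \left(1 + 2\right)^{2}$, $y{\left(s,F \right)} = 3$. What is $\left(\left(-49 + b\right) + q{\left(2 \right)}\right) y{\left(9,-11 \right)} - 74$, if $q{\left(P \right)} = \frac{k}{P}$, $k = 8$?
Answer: $-182$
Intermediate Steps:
$q{\left(P \right)} = \frac{8}{P}$
$b = 9$ ($b = 3^{2} = 9$)
$\left(\left(-49 + b\right) + q{\left(2 \right)}\right) y{\left(9,-11 \right)} - 74 = \left(\left(-49 + 9\right) + \frac{8}{2}\right) 3 - 74 = \left(-40 + 8 \cdot \frac{1}{2}\right) 3 - 74 = \left(-40 + 4\right) 3 - 74 = \left(-36\right) 3 - 74 = -108 - 74 = -182$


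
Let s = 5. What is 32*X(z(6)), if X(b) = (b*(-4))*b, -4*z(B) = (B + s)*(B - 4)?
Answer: -3872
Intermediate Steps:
z(B) = -(-4 + B)*(5 + B)/4 (z(B) = -(B + 5)*(B - 4)/4 = -(5 + B)*(-4 + B)/4 = -(-4 + B)*(5 + B)/4)
X(b) = -4*b**2 (X(b) = (-4*b)*b = -4*b**2)
32*X(z(6)) = 32*(-4*(5 - 1/4*6 - 1/4*6**2)**2) = 32*(-4*(5 - 3/2 - 1/4*36)**2) = 32*(-4*(5 - 3/2 - 9)**2) = 32*(-4*(-11/2)**2) = 32*(-4*121/4) = 32*(-121) = -3872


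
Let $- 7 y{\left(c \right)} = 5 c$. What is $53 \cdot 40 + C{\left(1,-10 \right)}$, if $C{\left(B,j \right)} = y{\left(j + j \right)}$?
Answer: $\frac{14940}{7} \approx 2134.3$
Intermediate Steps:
$y{\left(c \right)} = - \frac{5 c}{7}$
$C{\left(B,j \right)} = - \frac{10 j}{7}$ ($C{\left(B,j \right)} = - \frac{5 \left(j + j\right)}{7} = - \frac{5 \cdot 2 j}{7} = - \frac{10 j}{7}$)
$53 \cdot 40 + C{\left(1,-10 \right)} = 53 \cdot 40 - - \frac{100}{7} = 2120 + \frac{100}{7} = \frac{14940}{7}$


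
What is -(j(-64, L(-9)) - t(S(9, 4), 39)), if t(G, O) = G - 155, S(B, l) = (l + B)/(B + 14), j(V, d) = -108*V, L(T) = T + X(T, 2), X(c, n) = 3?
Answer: -162528/23 ≈ -7066.4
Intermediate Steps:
L(T) = 3 + T (L(T) = T + 3 = 3 + T)
S(B, l) = (B + l)/(14 + B)
t(G, O) = -155 + G
-(j(-64, L(-9)) - t(S(9, 4), 39)) = -(-108*(-64) - (-155 + (9 + 4)/(14 + 9))) = -(6912 - (-155 + 13/23)) = -(6912 - 1*(-3552/23)) = -(6912 + 3552/23) = -1*162528/23 = -162528/23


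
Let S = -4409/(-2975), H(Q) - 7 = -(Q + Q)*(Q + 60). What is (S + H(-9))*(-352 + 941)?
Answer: 1623451276/2975 ≈ 5.4570e+5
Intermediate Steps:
H(Q) = 7 - 2*Q*(60 + Q) (H(Q) = 7 - (Q + Q)*(Q + 60) = 7 - 2*Q*(60 + Q))
S = 4409/2975 (S = -4409*(-1/2975) = 4409/2975 ≈ 1.4820)
(S + H(-9))*(-352 + 941) = (4409/2975 + (7 - 120*(-9) - 2*(-9)²))*(-352 + 941) = (4409/2975 + (7 + 1080 - 2*81))*589 = (4409/2975 + (7 + 1080 - 162))*589 = (4409/2975 + 925)*589 = (2756284/2975)*589 = 1623451276/2975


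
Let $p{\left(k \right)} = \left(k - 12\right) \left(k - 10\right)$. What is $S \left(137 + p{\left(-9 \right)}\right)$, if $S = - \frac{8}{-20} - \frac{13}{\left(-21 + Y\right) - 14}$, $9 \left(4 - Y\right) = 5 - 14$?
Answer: $\frac{1340}{3} \approx 446.67$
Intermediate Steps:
$p{\left(k \right)} = \left(-12 + k\right) \left(-10 + k\right)$
$Y = 5$ ($Y = 4 - \frac{5 - 14}{9} = 4 - -1 = 4 + 1 = 5$)
$S = \frac{5}{6}$ ($S = - \frac{8}{-20} - \frac{13}{\left(-21 + 5\right) - 14} = \left(-8\right) \left(- \frac{1}{20}\right) - \frac{13}{-16 - 14} = \frac{2}{5} - \frac{13}{-30} = \frac{2}{5} - - \frac{13}{30} = \frac{2}{5} + \frac{13}{30} = \frac{5}{6} \approx 0.83333$)
$S \left(137 + p{\left(-9 \right)}\right) = \frac{5 \left(137 + \left(120 + \left(-9\right)^{2} - -198\right)\right)}{6} = \frac{5 \left(137 + \left(120 + 81 + 198\right)\right)}{6} = \frac{5 \left(137 + 399\right)}{6} = \frac{5}{6} \cdot 536 = \frac{1340}{3}$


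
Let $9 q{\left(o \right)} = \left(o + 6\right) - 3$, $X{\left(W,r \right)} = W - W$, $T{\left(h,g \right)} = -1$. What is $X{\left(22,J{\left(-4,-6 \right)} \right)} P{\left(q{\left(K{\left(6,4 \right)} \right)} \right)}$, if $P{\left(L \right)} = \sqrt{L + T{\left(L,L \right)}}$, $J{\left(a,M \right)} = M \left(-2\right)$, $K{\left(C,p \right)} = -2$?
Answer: $0$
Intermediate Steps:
$J{\left(a,M \right)} = - 2 M$
$X{\left(W,r \right)} = 0$
$q{\left(o \right)} = \frac{1}{3} + \frac{o}{9}$ ($q{\left(o \right)} = \frac{\left(o + 6\right) - 3}{9} = \frac{\left(6 + o\right) - 3}{9} = \frac{3 + o}{9} = \frac{1}{3} + \frac{o}{9}$)
$P{\left(L \right)} = \sqrt{-1 + L}$ ($P{\left(L \right)} = \sqrt{L - 1} = \sqrt{-1 + L}$)
$X{\left(22,J{\left(-4,-6 \right)} \right)} P{\left(q{\left(K{\left(6,4 \right)} \right)} \right)} = 0 \sqrt{-1 + \left(\frac{1}{3} + \frac{1}{9} \left(-2\right)\right)} = 0 \sqrt{-1 + \left(\frac{1}{3} - \frac{2}{9}\right)} = 0 \sqrt{-1 + \frac{1}{9}} = 0 \sqrt{- \frac{8}{9}} = 0 \frac{2 i \sqrt{2}}{3} = 0$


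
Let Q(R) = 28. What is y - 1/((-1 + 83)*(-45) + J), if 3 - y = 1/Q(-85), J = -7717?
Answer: 946809/319396 ≈ 2.9644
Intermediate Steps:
y = 83/28 (y = 3 - 1/28 = 83/28 ≈ 2.9643)
y - 1/((-1 + 83)*(-45) + J) = 83/28 - 1/((-1 + 83)*(-45) - 7717) = 83/28 - 1/(82*(-45) - 7717) = 83/28 - 1/(-3690 - 7717) = 83/28 - 1/(-11407) = 83/28 - 1*(-1/11407) = 83/28 + 1/11407 = 946809/319396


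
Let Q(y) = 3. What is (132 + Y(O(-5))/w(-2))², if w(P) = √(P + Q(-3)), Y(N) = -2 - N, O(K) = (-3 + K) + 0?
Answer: 19044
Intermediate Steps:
O(K) = -3 + K
w(P) = √(3 + P) (w(P) = √(P + 3) = √(3 + P))
(132 + Y(O(-5))/w(-2))² = (132 + (-2 - (-3 - 5))/(√(3 - 2)))² = (132 + (-2 - 1*(-8))/(√1))² = (132 + (-2 + 8)/1)² = (132 + 6*1)² = (132 + 6)² = 138² = 19044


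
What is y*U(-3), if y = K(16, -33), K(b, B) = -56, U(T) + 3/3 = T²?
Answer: -448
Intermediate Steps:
U(T) = -1 + T²
y = -56
y*U(-3) = -56*(-1 + (-3)²) = -56*(-1 + 9) = -56*8 = -448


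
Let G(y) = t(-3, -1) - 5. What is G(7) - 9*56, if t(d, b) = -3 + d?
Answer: -515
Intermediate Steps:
G(y) = -11 (G(y) = (-3 - 3) - 5 = -6 - 5 = -11)
G(7) - 9*56 = -11 - 9*56 = -11 - 504 = -515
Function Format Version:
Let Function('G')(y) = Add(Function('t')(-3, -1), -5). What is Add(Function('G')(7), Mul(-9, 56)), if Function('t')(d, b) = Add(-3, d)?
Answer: -515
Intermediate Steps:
Function('G')(y) = -11 (Function('G')(y) = Add(Add(-3, -3), -5) = Add(-6, -5) = -11)
Add(Function('G')(7), Mul(-9, 56)) = Add(-11, Mul(-9, 56)) = Add(-11, -504) = -515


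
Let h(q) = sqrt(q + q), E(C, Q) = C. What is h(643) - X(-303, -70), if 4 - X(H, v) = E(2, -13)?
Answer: -2 + sqrt(1286) ≈ 33.861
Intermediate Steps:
X(H, v) = 2 (X(H, v) = 4 - 1*2 = 4 - 2 = 2)
h(q) = sqrt(2)*sqrt(q) (h(q) = sqrt(2*q) = sqrt(2)*sqrt(q))
h(643) - X(-303, -70) = sqrt(2)*sqrt(643) - 1*2 = sqrt(1286) - 2 = -2 + sqrt(1286)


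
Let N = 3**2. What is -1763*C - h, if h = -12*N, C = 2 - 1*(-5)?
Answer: -12233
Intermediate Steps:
N = 9
C = 7 (C = 2 + 5 = 7)
h = -108 (h = -12*9 = -108)
-1763*C - h = -1763*7 - 1*(-108) = -12341 + 108 = -12233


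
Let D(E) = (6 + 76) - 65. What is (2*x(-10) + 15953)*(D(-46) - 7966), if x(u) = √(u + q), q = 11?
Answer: -126826295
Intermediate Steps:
x(u) = √(11 + u) (x(u) = √(u + 11) = √(11 + u))
D(E) = 17 (D(E) = 82 - 65 = 17)
(2*x(-10) + 15953)*(D(-46) - 7966) = (2*√(11 - 10) + 15953)*(17 - 7966) = (2*√1 + 15953)*(-7949) = (2*1 + 15953)*(-7949) = (2 + 15953)*(-7949) = 15955*(-7949) = -126826295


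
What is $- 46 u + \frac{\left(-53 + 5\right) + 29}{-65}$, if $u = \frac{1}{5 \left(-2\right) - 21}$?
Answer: $\frac{3579}{2015} \approx 1.7762$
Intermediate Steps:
$u = - \frac{1}{31}$ ($u = \frac{1}{-10 - 21} = \frac{1}{-31} = - \frac{1}{31} \approx -0.032258$)
$- 46 u + \frac{\left(-53 + 5\right) + 29}{-65} = \left(-46\right) \left(- \frac{1}{31}\right) + \frac{\left(-53 + 5\right) + 29}{-65} = \frac{46}{31} + \left(-48 + 29\right) \left(- \frac{1}{65}\right) = \frac{46}{31} - - \frac{19}{65} = \frac{46}{31} + \frac{19}{65} = \frac{3579}{2015}$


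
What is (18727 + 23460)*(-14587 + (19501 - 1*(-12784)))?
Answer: 746625526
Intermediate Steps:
(18727 + 23460)*(-14587 + (19501 - 1*(-12784))) = 42187*(-14587 + (19501 + 12784)) = 42187*(-14587 + 32285) = 42187*17698 = 746625526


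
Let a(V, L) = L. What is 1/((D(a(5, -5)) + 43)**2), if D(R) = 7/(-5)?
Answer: 25/43264 ≈ 0.00057785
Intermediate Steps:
D(R) = -7/5 (D(R) = 7*(-1/5) = -7/5)
1/((D(a(5, -5)) + 43)**2) = 1/((-7/5 + 43)**2) = 1/((208/5)**2) = 1/(43264/25) = 25/43264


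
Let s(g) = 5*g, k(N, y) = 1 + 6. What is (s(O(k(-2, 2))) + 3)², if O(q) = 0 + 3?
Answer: 324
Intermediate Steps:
k(N, y) = 7
O(q) = 3
(s(O(k(-2, 2))) + 3)² = (5*3 + 3)² = (15 + 3)² = 18² = 324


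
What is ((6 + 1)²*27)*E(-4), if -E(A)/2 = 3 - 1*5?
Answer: 5292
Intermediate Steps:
E(A) = 4 (E(A) = -2*(3 - 1*5) = -2*(3 - 5) = -2*(-2) = 4)
((6 + 1)²*27)*E(-4) = ((6 + 1)²*27)*4 = (7²*27)*4 = (49*27)*4 = 1323*4 = 5292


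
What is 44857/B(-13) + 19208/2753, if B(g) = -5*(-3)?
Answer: 123779441/41295 ≈ 2997.4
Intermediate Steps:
B(g) = 15
44857/B(-13) + 19208/2753 = 44857/15 + 19208/2753 = 123779441/41295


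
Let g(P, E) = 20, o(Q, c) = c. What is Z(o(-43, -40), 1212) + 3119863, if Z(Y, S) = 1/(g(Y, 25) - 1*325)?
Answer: 951558214/305 ≈ 3.1199e+6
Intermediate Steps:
Z(Y, S) = -1/305 (Z(Y, S) = 1/(20 - 1*325) = 1/(20 - 325) = 1/(-305) = -1/305)
Z(o(-43, -40), 1212) + 3119863 = -1/305 + 3119863 = 951558214/305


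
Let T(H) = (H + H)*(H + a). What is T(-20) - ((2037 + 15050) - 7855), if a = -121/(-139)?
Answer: -1176888/139 ≈ -8466.8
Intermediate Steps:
a = 121/139 (a = -121*(-1/139) = 121/139 ≈ 0.87050)
T(H) = 2*H*(121/139 + H) (T(H) = (H + H)*(H + 121/139) = (2*H)*(121/139 + H) = 2*H*(121/139 + H))
T(-20) - ((2037 + 15050) - 7855) = (2/139)*(-20)*(121 + 139*(-20)) - ((2037 + 15050) - 7855) = (2/139)*(-20)*(121 - 2780) - (17087 - 7855) = (2/139)*(-20)*(-2659) - 1*9232 = 106360/139 - 9232 = -1176888/139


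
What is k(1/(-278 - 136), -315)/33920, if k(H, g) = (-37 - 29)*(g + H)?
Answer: 1434521/2340480 ≈ 0.61292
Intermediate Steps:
k(H, g) = -66*H - 66*g (k(H, g) = -66*(H + g) = -66*H - 66*g)
k(1/(-278 - 136), -315)/33920 = (-66/(-278 - 136) - 66*(-315))/33920 = (-66/(-414) + 20790)*(1/33920) = (-66*(-1/414) + 20790)*(1/33920) = (11/69 + 20790)*(1/33920) = (1434521/69)*(1/33920) = 1434521/2340480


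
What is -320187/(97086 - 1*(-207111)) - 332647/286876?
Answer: -64348061757/29088939524 ≈ -2.2121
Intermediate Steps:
-320187/(97086 - 1*(-207111)) - 332647/286876 = -320187/(97086 + 207111) - 332647*1/286876 = -320187/304197 - 332647/286876 = -320187*1/304197 - 332647/286876 = -106729/101399 - 332647/286876 = -64348061757/29088939524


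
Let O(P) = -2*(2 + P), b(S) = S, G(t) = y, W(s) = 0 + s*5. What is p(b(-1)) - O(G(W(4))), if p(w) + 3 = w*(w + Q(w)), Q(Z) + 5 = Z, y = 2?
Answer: 12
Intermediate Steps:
W(s) = 5*s (W(s) = 0 + 5*s = 5*s)
G(t) = 2
Q(Z) = -5 + Z
O(P) = -4 - 2*P
p(w) = -3 + w*(-5 + 2*w) (p(w) = -3 + w*(w + (-5 + w)) = -3 + w*(-5 + 2*w))
p(b(-1)) - O(G(W(4))) = (-3 + (-1)² - (-5 - 1)) - (-4 - 2*2) = (-3 + 1 - 1*(-6)) - (-4 - 4) = (-3 + 1 + 6) - 1*(-8) = 4 + 8 = 12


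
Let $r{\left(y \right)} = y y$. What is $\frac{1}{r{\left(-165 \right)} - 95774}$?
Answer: $- \frac{1}{68549} \approx -1.4588 \cdot 10^{-5}$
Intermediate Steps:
$r{\left(y \right)} = y^{2}$
$\frac{1}{r{\left(-165 \right)} - 95774} = \frac{1}{\left(-165\right)^{2} - 95774} = \frac{1}{27225 - 95774} = \frac{1}{-68549} = - \frac{1}{68549}$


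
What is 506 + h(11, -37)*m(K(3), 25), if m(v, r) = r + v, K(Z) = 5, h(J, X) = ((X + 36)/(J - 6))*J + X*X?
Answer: 41510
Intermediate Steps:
h(J, X) = X² + J*(36 + X)/(-6 + J) (h(J, X) = ((36 + X)/(-6 + J))*J + X² = J*(36 + X)/(-6 + J) + X² = X² + J*(36 + X)/(-6 + J))
506 + h(11, -37)*m(K(3), 25) = 506 + ((-6*(-37)² + 36*11 + 11*(-37) + 11*(-37)²)/(-6 + 11))*(25 + 5) = 506 + ((-6*1369 + 396 - 407 + 11*1369)/5)*30 = 506 + ((-8214 + 396 - 407 + 15059)/5)*30 = 506 + ((⅕)*6834)*30 = 506 + (6834/5)*30 = 506 + 41004 = 41510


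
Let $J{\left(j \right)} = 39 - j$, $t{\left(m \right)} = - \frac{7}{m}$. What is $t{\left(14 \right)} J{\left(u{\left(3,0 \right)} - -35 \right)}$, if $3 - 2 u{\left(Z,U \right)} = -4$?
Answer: $- \frac{1}{4} \approx -0.25$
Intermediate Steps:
$u{\left(Z,U \right)} = \frac{7}{2}$ ($u{\left(Z,U \right)} = \frac{3}{2} - -2 = \frac{3}{2} + 2 = \frac{7}{2}$)
$t{\left(14 \right)} J{\left(u{\left(3,0 \right)} - -35 \right)} = - \frac{7}{14} \left(39 - \left(\frac{7}{2} - -35\right)\right) = \left(-7\right) \frac{1}{14} \left(39 - \left(\frac{7}{2} + 35\right)\right) = - \frac{39 - \frac{77}{2}}{2} = \left(- \frac{1}{2}\right) \frac{1}{2} = - \frac{1}{4}$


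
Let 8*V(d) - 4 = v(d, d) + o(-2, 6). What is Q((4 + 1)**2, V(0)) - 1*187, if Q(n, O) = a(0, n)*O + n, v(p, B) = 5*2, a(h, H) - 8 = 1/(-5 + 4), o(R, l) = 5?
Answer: -1163/8 ≈ -145.38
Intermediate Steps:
a(h, H) = 7 (a(h, H) = 8 + 1/(-5 + 4) = 8 + 1/(-1) = 8 - 1 = 7)
v(p, B) = 10
V(d) = 19/8 (V(d) = 1/2 + (10 + 5)/8 = 1/2 + (1/8)*15 = 1/2 + 15/8 = 19/8)
Q(n, O) = n + 7*O (Q(n, O) = 7*O + n = n + 7*O)
Q((4 + 1)**2, V(0)) - 1*187 = ((4 + 1)**2 + 7*(19/8)) - 1*187 = (5**2 + 133/8) - 187 = (25 + 133/8) - 187 = 333/8 - 187 = -1163/8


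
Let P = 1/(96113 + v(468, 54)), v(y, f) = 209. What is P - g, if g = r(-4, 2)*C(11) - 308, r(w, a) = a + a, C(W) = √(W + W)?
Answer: 29667177/96322 - 4*√22 ≈ 289.24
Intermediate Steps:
C(W) = √2*√W (C(W) = √(2*W) = √2*√W)
r(w, a) = 2*a
P = 1/96322 (P = 1/(96113 + 209) = 1/96322 ≈ 1.0382e-5)
g = -308 + 4*√22 (g = (2*2)*(√2*√11) - 308 = 4*√22 - 308 = -308 + 4*√22 ≈ -289.24)
P - g = 1/96322 - (-308 + 4*√22) = 1/96322 + (308 - 4*√22) = 29667177/96322 - 4*√22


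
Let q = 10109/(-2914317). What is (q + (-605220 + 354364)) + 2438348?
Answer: 6375045112855/2914317 ≈ 2.1875e+6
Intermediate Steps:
q = -10109/2914317 (q = 10109*(-1/2914317) = -10109/2914317 ≈ -0.0034687)
(q + (-605220 + 354364)) + 2438348 = (-10109/2914317 + (-605220 + 354364)) + 2438348 = (-10109/2914317 - 250856) + 2438348 = -731073915461/2914317 + 2438348 = 6375045112855/2914317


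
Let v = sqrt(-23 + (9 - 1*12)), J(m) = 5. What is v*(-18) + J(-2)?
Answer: 5 - 18*I*sqrt(26) ≈ 5.0 - 91.782*I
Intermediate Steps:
v = I*sqrt(26) (v = sqrt(-23 + (9 - 12)) = sqrt(-23 - 3) = sqrt(-26) = I*sqrt(26) ≈ 5.099*I)
v*(-18) + J(-2) = (I*sqrt(26))*(-18) + 5 = -18*I*sqrt(26) + 5 = 5 - 18*I*sqrt(26)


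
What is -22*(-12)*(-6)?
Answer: -1584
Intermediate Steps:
-22*(-12)*(-6) = 264*(-6) = -1584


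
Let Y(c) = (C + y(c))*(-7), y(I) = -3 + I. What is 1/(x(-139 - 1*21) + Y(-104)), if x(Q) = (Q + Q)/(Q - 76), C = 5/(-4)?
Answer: 236/179149 ≈ 0.0013173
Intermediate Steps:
C = -5/4 (C = 5*(-¼) = -5/4 ≈ -1.2500)
x(Q) = 2*Q/(-76 + Q) (x(Q) = (2*Q)/(-76 + Q) = 2*Q/(-76 + Q))
Y(c) = 119/4 - 7*c (Y(c) = (-5/4 + (-3 + c))*(-7) = (-17/4 + c)*(-7) = 119/4 - 7*c)
1/(x(-139 - 1*21) + Y(-104)) = 1/(2*(-139 - 1*21)/(-76 + (-139 - 1*21)) + (119/4 - 7*(-104))) = 1/(2*(-139 - 21)/(-76 + (-139 - 21)) + (119/4 + 728)) = 1/(2*(-160)/(-76 - 160) + 3031/4) = 1/(2*(-160)/(-236) + 3031/4) = 1/(2*(-160)*(-1/236) + 3031/4) = 1/(80/59 + 3031/4) = 1/(179149/236) = 236/179149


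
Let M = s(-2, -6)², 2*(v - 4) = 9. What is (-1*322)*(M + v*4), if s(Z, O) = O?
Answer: -22540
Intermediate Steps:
v = 17/2 (v = 4 + (½)*9 = 4 + 9/2 = 17/2 ≈ 8.5000)
M = 36 (M = (-6)² = 36)
(-1*322)*(M + v*4) = (-1*322)*(36 + (17/2)*4) = -322*(36 + 34) = -322*70 = -22540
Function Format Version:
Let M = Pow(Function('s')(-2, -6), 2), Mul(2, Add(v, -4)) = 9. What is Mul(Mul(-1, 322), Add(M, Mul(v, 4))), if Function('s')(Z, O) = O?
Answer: -22540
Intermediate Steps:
v = Rational(17, 2) (v = Add(4, Mul(Rational(1, 2), 9)) = Add(4, Rational(9, 2)) = Rational(17, 2) ≈ 8.5000)
M = 36 (M = Pow(-6, 2) = 36)
Mul(Mul(-1, 322), Add(M, Mul(v, 4))) = Mul(Mul(-1, 322), Add(36, Mul(Rational(17, 2), 4))) = Mul(-322, Add(36, 34)) = Mul(-322, 70) = -22540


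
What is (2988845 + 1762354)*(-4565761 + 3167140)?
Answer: -6645126696579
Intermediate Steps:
(2988845 + 1762354)*(-4565761 + 3167140) = 4751199*(-1398621) = -6645126696579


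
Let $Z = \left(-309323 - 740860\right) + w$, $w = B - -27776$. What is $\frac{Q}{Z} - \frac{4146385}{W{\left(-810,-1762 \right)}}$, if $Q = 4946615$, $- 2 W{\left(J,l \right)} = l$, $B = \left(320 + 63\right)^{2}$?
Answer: $- \frac{3635421947245}{771507558} \approx -4712.1$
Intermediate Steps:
$B = 146689$ ($B = 383^{2} = 146689$)
$W{\left(J,l \right)} = - \frac{l}{2}$
$w = 174465$ ($w = 146689 - -27776 = 146689 + 27776 = 174465$)
$Z = -875718$ ($Z = \left(-309323 - 740860\right) + 174465 = -1050183 + 174465 = -875718$)
$\frac{Q}{Z} - \frac{4146385}{W{\left(-810,-1762 \right)}} = \frac{4946615}{-875718} - \frac{4146385}{\left(- \frac{1}{2}\right) \left(-1762\right)} = 4946615 \left(- \frac{1}{875718}\right) - \frac{4146385}{881} = - \frac{4946615}{875718} - \frac{4146385}{881} = - \frac{3635421947245}{771507558}$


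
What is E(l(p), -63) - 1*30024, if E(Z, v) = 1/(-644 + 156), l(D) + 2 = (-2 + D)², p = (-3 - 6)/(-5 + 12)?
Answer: -14651713/488 ≈ -30024.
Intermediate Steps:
p = -9/7 ≈ -1.2857
l(D) = -2 + (-2 + D)²
E(Z, v) = -1/488 (E(Z, v) = 1/(-488) = -1/488)
E(l(p), -63) - 1*30024 = -1/488 - 1*30024 = -1/488 - 30024 = -14651713/488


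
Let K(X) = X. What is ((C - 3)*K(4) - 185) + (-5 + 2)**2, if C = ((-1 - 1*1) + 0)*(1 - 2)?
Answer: -180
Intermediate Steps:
C = 2 (C = ((-1 - 1) + 0)*(-1) = (-2 + 0)*(-1) = -2*(-1) = 2)
((C - 3)*K(4) - 185) + (-5 + 2)**2 = ((2 - 3)*4 - 185) + (-5 + 2)**2 = (-1*4 - 185) + (-3)**2 = (-4 - 185) + 9 = -189 + 9 = -180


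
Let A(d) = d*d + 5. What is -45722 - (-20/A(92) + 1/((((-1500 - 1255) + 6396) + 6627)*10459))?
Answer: -41584678934657645/909511418628 ≈ -45722.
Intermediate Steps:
A(d) = 5 + d² (A(d) = d² + 5 = 5 + d²)
-45722 - (-20/A(92) + 1/((((-1500 - 1255) + 6396) + 6627)*10459)) = -45722 - (-20/(5 + 92²) + 1/((((-1500 - 1255) + 6396) + 6627)*10459)) = -45722 - (-20/(5 + 8464) + (1/10459)/((-2755 + 6396) + 6627)) = -45722 - (-20/8469 + (1/10459)/(3641 + 6627)) = -45722 - (-20*1/8469 + (1/10459)/10268) = -45722 - (-20/8469 + (1/10268)*(1/10459)) = -45722 - (-20/8469 + 1/107393012) = -45722 - 1*(-2147851771/909511418628) = -45722 + 2147851771/909511418628 = -41584678934657645/909511418628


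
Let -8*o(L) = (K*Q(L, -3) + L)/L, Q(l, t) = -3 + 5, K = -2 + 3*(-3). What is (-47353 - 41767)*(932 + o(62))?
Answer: -2574632240/31 ≈ -8.3053e+7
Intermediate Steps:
K = -11 (K = -2 - 9 = -11)
Q(l, t) = 2
o(L) = -(-22 + L)/(8*L) (o(L) = -(-11*2 + L)/(8*L) = -(-22 + L)/(8*L))
(-47353 - 41767)*(932 + o(62)) = (-47353 - 41767)*(932 + (⅛)*(22 - 1*62)/62) = -89120*(932 + (⅛)*(1/62)*(22 - 62)) = -89120*(932 + (⅛)*(1/62)*(-40)) = -89120*(932 - 5/62) = -89120*57779/62 = -2574632240/31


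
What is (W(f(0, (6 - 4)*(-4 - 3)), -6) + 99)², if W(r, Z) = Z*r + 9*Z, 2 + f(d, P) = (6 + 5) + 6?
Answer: 2025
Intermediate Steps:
f(d, P) = 15 (f(d, P) = -2 + ((6 + 5) + 6) = -2 + (11 + 6) = -2 + 17 = 15)
W(r, Z) = 9*Z + Z*r
(W(f(0, (6 - 4)*(-4 - 3)), -6) + 99)² = (-6*(9 + 15) + 99)² = (-6*24 + 99)² = (-144 + 99)² = (-45)² = 2025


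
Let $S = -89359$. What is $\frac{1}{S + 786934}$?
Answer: $\frac{1}{697575} \approx 1.4335 \cdot 10^{-6}$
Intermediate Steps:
$\frac{1}{S + 786934} = \frac{1}{-89359 + 786934} = \frac{1}{697575}$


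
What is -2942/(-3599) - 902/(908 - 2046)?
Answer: 3297147/2047831 ≈ 1.6101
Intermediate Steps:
-2942/(-3599) - 902/(908 - 2046) = -2942*(-1/3599) - 902/(-1138) = 2942/3599 - 902*(-1/1138) = 2942/3599 + 451/569 = 3297147/2047831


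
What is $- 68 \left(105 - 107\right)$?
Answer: $136$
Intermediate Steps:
$- 68 \left(105 - 107\right) = \left(-68\right) \left(-2\right) = 136$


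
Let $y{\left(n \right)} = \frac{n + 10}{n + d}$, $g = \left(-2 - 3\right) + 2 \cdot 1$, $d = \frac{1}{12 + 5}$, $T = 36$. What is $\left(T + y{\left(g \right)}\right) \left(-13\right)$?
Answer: $- \frac{21853}{50} \approx -437.06$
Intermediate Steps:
$d = \frac{1}{17} \approx 0.058824$
$g = -3$ ($g = \left(-2 - 3\right) + 2 = -5 + 2 = -3$)
$y{\left(n \right)} = \frac{10 + n}{\frac{1}{17} + n}$ ($y{\left(n \right)} = \frac{n + 10}{n + \frac{1}{17}} = \frac{10 + n}{\frac{1}{17} + n}$)
$\left(T + y{\left(g \right)}\right) \left(-13\right) = \left(36 + \frac{17 \left(10 - 3\right)}{1 + 17 \left(-3\right)}\right) \left(-13\right) = \left(36 + 17 \frac{1}{1 - 51} \cdot 7\right) \left(-13\right) = \left(36 + 17 \frac{1}{-50} \cdot 7\right) \left(-13\right) = \left(36 + 17 \left(- \frac{1}{50}\right) 7\right) \left(-13\right) = \left(36 - \frac{119}{50}\right) \left(-13\right) = \frac{1681}{50} \left(-13\right) = - \frac{21853}{50}$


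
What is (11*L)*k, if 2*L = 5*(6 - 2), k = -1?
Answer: -110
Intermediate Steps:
L = 10 (L = (5*(6 - 2))/2 = (5*4)/2 = (1/2)*20 = 10)
(11*L)*k = (11*10)*(-1) = 110*(-1) = -110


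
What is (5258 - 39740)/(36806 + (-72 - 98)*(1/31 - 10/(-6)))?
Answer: -1603413/1698049 ≈ -0.94427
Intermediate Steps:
(5258 - 39740)/(36806 + (-72 - 98)*(1/31 - 10/(-6))) = -34482/(36806 - 170*(1*(1/31) - 10*(-1/6))) = -34482/(36806 - 170*(1/31 + 5/3)) = -34482/(36806 - 170*158/93) = -34482/(36806 - 26860/93) = -34482/3396098/93 = -34482*93/3396098 = -1603413/1698049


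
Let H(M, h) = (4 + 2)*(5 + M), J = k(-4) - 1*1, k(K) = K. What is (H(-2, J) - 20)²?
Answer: 4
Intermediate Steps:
J = -5 (J = -4 - 1*1 = -4 - 1 = -5)
H(M, h) = 30 + 6*M (H(M, h) = 6*(5 + M) = 30 + 6*M)
(H(-2, J) - 20)² = ((30 + 6*(-2)) - 20)² = ((30 - 12) - 20)² = (18 - 20)² = (-2)² = 4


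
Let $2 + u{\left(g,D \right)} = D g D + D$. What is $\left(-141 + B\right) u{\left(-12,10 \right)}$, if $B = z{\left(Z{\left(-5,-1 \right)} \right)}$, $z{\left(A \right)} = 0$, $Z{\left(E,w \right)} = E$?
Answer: $168072$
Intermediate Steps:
$B = 0$
$u{\left(g,D \right)} = -2 + D + g D^{2}$ ($u{\left(g,D \right)} = -2 + \left(D g D + D\right) = -2 + \left(g D^{2} + D\right) = -2 + \left(D + g D^{2}\right) = -2 + D + g D^{2}$)
$\left(-141 + B\right) u{\left(-12,10 \right)} = \left(-141 + 0\right) \left(-2 + 10 - 12 \cdot 10^{2}\right) = - 141 \left(-2 + 10 - 1200\right) = \left(-141\right) \left(-1192\right) = 168072$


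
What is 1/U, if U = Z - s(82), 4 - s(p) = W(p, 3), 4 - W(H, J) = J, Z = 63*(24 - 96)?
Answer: -1/4539 ≈ -0.00022031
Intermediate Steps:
Z = -4536 (Z = 63*(-72) = -4536)
W(H, J) = 4 - J
s(p) = 3 (s(p) = 4 - (4 - 1*3) = 4 - (4 - 3) = 4 - 1*1 = 4 - 1 = 3)
U = -4539 (U = -4536 - 1*3 = -4536 - 3 = -4539)
1/U = 1/(-4539) = -1/4539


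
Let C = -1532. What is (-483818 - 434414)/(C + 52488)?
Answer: -229558/12739 ≈ -18.020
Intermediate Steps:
(-483818 - 434414)/(C + 52488) = (-483818 - 434414)/(-1532 + 52488) = -918232/50956 = -918232*1/50956 = -229558/12739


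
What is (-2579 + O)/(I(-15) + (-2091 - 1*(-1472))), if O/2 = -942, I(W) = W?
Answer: 4463/634 ≈ 7.0394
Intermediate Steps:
O = -1884 (O = 2*(-942) = -1884)
(-2579 + O)/(I(-15) + (-2091 - 1*(-1472))) = (-2579 - 1884)/(-15 + (-2091 - 1*(-1472))) = -4463/(-15 + (-2091 + 1472)) = -4463/(-15 - 619) = -4463/(-634) = -4463*(-1/634) = 4463/634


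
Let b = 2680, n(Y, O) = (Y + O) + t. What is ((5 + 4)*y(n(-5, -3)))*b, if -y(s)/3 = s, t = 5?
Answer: 217080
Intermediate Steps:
n(Y, O) = 5 + O + Y (n(Y, O) = (Y + O) + 5 = (O + Y) + 5 = 5 + O + Y)
y(s) = -3*s
((5 + 4)*y(n(-5, -3)))*b = ((5 + 4)*(-3*(5 - 3 - 5)))*2680 = (9*(-3*(-3)))*2680 = (9*9)*2680 = 81*2680 = 217080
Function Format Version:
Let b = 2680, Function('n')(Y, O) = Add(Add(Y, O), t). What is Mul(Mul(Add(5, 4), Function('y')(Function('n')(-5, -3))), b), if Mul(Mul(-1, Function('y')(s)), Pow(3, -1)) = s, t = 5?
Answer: 217080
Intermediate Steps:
Function('n')(Y, O) = Add(5, O, Y) (Function('n')(Y, O) = Add(Add(Y, O), 5) = Add(Add(O, Y), 5) = Add(5, O, Y))
Function('y')(s) = Mul(-3, s)
Mul(Mul(Add(5, 4), Function('y')(Function('n')(-5, -3))), b) = Mul(Mul(Add(5, 4), Mul(-3, Add(5, -3, -5))), 2680) = Mul(Mul(9, Mul(-3, -3)), 2680) = Mul(Mul(9, 9), 2680) = Mul(81, 2680) = 217080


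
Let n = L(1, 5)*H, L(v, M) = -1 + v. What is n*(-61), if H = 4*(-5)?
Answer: 0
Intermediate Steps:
H = -20
n = 0 (n = (-1 + 1)*(-20) = 0*(-20) = 0)
n*(-61) = 0*(-61) = 0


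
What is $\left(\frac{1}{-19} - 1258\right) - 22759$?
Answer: $- \frac{456324}{19} \approx -24017.0$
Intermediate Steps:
$\left(\frac{1}{-19} - 1258\right) - 22759 = \left(- \frac{1}{19} - 1258\right) - 22759 = - \frac{23903}{19} - 22759 = - \frac{456324}{19}$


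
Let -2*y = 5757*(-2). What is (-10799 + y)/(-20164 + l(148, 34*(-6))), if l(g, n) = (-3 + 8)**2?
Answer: 5042/20139 ≈ 0.25036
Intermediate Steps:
y = 5757 (y = -5757*(-2)/2 = -1/2*(-11514) = 5757)
l(g, n) = 25 (l(g, n) = 5**2 = 25)
(-10799 + y)/(-20164 + l(148, 34*(-6))) = (-10799 + 5757)/(-20164 + 25) = -5042/(-20139) = -5042*(-1/20139) = 5042/20139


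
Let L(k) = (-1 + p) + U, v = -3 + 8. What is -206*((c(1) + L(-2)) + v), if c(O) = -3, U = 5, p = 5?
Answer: -2266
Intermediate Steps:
v = 5
L(k) = 9 (L(k) = (-1 + 5) + 5 = 4 + 5 = 9)
-206*((c(1) + L(-2)) + v) = -206*((-3 + 9) + 5) = -206*(6 + 5) = -206*11 = -2266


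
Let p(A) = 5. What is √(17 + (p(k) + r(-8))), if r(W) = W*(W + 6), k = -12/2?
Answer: √38 ≈ 6.1644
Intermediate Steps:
k = -6 (k = -12*½ = -6)
r(W) = W*(6 + W)
√(17 + (p(k) + r(-8))) = √(17 + (5 - 8*(6 - 8))) = √(17 + (5 - 8*(-2))) = √(17 + (5 + 16)) = √(17 + 21) = √38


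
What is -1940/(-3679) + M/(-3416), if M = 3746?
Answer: -3577247/6283732 ≈ -0.56929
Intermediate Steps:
-1940/(-3679) + M/(-3416) = -1940/(-3679) + 3746/(-3416) = -1940*(-1/3679) + 3746*(-1/3416) = 1940/3679 - 1873/1708 = -3577247/6283732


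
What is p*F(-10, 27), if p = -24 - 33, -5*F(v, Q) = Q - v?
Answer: 2109/5 ≈ 421.80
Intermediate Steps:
F(v, Q) = -Q/5 + v/5 (F(v, Q) = -(Q - v)/5 = -Q/5 + v/5)
p = -57
p*F(-10, 27) = -57*(-⅕*27 + (⅕)*(-10)) = -57*(-27/5 - 2) = -57*(-37/5) = 2109/5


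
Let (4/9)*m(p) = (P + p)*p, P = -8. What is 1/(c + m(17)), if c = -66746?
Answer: -4/265607 ≈ -1.5060e-5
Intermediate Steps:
m(p) = 9*p*(-8 + p)/4 (m(p) = 9*((-8 + p)*p)/4 = 9*(p*(-8 + p))/4 = 9*p*(-8 + p)/4)
1/(c + m(17)) = 1/(-66746 + (9/4)*17*(-8 + 17)) = 1/(-66746 + (9/4)*17*9) = 1/(-66746 + 1377/4) = 1/(-265607/4) = -4/265607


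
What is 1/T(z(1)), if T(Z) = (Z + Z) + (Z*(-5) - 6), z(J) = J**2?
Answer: -1/9 ≈ -0.11111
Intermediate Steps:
T(Z) = -6 - 3*Z (T(Z) = 2*Z + (-5*Z - 6) = 2*Z + (-6 - 5*Z) = -6 - 3*Z)
1/T(z(1)) = 1/(-6 - 3*1**2) = 1/(-6 - 3*1) = 1/(-6 - 3) = 1/(-9) = -1/9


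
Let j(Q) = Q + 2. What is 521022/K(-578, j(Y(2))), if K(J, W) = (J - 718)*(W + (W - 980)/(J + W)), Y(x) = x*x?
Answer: -12417691/237924 ≈ -52.192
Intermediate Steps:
Y(x) = x**2
j(Q) = 2 + Q
K(J, W) = (-718 + J)*(W + (-980 + W)/(J + W))
521022/K(-578, j(Y(2))) = 521022/(((703640 - 980*(-578) - 718*(2 + 2**2) - 718*(2 + 2**2)**2 - 578*(2 + 2**2)**2 + (2 + 2**2)*(-578)**2 - 717*(-578)*(2 + 2**2))/(-578 + (2 + 2**2)))) = 521022/(((703640 + 566440 - 718*(2 + 4) - 718*(2 + 4)**2 - 578*(2 + 4)**2 + (2 + 4)*334084 - 717*(-578)*(2 + 4))/(-578 + (2 + 4)))) = 521022/(((703640 + 566440 - 718*6 - 718*6**2 - 578*6**2 + 6*334084 - 717*(-578)*6)/(-578 + 6))) = 521022/(((703640 + 566440 - 4308 - 718*36 - 578*36 + 2004504 + 2486556)/(-572))) = 521022/((-(703640 + 566440 - 4308 - 25848 - 20808 + 2004504 + 2486556)/572)) = 521022/((-1/572*5710176)) = 521022/(-1427544/143) = 521022*(-143/1427544) = -12417691/237924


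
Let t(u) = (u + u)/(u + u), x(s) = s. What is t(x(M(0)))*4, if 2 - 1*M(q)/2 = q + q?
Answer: 4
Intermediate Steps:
M(q) = 4 - 4*q (M(q) = 4 - 2*(q + q) = 4 - 4*q)
t(u) = 1 (t(u) = (2*u)/((2*u)) = (2*u)*(1/(2*u)) = 1)
t(x(M(0)))*4 = 1*4 = 4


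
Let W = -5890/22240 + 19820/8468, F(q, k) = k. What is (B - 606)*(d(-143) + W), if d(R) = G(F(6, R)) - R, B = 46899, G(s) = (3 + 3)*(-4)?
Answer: 26389313493387/4708208 ≈ 5.6050e+6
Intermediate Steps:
W = 9773007/4708208 (W = -5890*1/22240 + 19820*(1/8468) = -589/2224 + 4955/2117 = 9773007/4708208 ≈ 2.0757)
G(s) = -24 (G(s) = 6*(-4) = -24)
d(R) = -24 - R
(B - 606)*(d(-143) + W) = (46899 - 606)*((-24 - 1*(-143)) + 9773007/4708208) = 46293*((-24 + 143) + 9773007/4708208) = 46293*(119 + 9773007/4708208) = 46293*(570049759/4708208) = 26389313493387/4708208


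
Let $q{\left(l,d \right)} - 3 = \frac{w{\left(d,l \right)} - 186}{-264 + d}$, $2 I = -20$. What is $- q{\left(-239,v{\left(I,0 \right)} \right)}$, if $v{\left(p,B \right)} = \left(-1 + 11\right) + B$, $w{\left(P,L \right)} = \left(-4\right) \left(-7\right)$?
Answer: $- \frac{460}{127} \approx -3.622$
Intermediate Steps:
$w{\left(P,L \right)} = 28$
$I = -10$ ($I = \frac{1}{2} \left(-20\right) = -10$)
$v{\left(p,B \right)} = 10 + B$
$q{\left(l,d \right)} = 3 - \frac{158}{-264 + d}$ ($q{\left(l,d \right)} = 3 + \frac{28 - 186}{-264 + d} = 3 - \frac{158}{-264 + d}$)
$- q{\left(-239,v{\left(I,0 \right)} \right)} = - \frac{-950 + 3 \left(10 + 0\right)}{-264 + \left(10 + 0\right)} = - \frac{-950 + 3 \cdot 10}{-264 + 10} = - \frac{-950 + 30}{-254} = - \frac{\left(-1\right) \left(-920\right)}{254} = \left(-1\right) \frac{460}{127} = - \frac{460}{127}$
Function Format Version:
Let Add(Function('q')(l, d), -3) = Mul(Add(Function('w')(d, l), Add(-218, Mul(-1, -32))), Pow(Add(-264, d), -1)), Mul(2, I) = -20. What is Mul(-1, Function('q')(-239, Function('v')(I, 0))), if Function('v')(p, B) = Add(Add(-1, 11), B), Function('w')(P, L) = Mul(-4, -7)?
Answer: Rational(-460, 127) ≈ -3.6220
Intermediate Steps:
Function('w')(P, L) = 28
I = -10 (I = Mul(Rational(1, 2), -20) = -10)
Function('v')(p, B) = Add(10, B)
Function('q')(l, d) = Add(3, Mul(-158, Pow(Add(-264, d), -1))) (Function('q')(l, d) = Add(3, Mul(Add(28, Add(-218, Mul(-1, -32))), Pow(Add(-264, d), -1))) = Add(3, Mul(Add(28, Add(-218, 32)), Pow(Add(-264, d), -1))) = Add(3, Mul(Add(28, -186), Pow(Add(-264, d), -1))) = Add(3, Mul(-158, Pow(Add(-264, d), -1))))
Mul(-1, Function('q')(-239, Function('v')(I, 0))) = Mul(-1, Mul(Pow(Add(-264, Add(10, 0)), -1), Add(-950, Mul(3, Add(10, 0))))) = Mul(-1, Mul(Pow(Add(-264, 10), -1), Add(-950, Mul(3, 10)))) = Mul(-1, Mul(Pow(-254, -1), Add(-950, 30))) = Mul(-1, Mul(Rational(-1, 254), -920)) = Mul(-1, Rational(460, 127)) = Rational(-460, 127)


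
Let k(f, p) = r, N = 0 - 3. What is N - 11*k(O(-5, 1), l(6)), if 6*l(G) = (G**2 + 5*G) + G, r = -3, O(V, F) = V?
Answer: 30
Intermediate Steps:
N = -3
l(G) = G + G**2/6 (l(G) = ((G**2 + 5*G) + G)/6 = (G**2 + 6*G)/6 = G + G**2/6)
k(f, p) = -3
N - 11*k(O(-5, 1), l(6)) = -3 - 11*(-3) = -3 + 33 = 30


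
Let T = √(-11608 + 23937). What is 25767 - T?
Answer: 25767 - √12329 ≈ 25656.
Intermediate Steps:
T = √12329 ≈ 111.04
25767 - T = 25767 - √12329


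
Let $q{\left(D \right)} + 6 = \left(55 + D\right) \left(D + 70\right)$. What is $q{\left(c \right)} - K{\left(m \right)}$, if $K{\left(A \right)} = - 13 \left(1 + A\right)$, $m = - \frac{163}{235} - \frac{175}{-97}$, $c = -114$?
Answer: $\frac{59664467}{22795} \approx 2617.4$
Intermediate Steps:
$q{\left(D \right)} = -6 + \left(55 + D\right) \left(70 + D\right)$ ($q{\left(D \right)} = -6 + \left(55 + D\right) \left(D + 70\right) = -6 + \left(55 + D\right) \left(70 + D\right)$)
$m = \frac{25314}{22795}$ ($m = \left(-163\right) \frac{1}{235} - - \frac{175}{97} = - \frac{163}{235} + \frac{175}{97} = \frac{25314}{22795} \approx 1.1105$)
$K{\left(A \right)} = -13 - 13 A$
$q{\left(c \right)} - K{\left(m \right)} = \left(3844 + \left(-114\right)^{2} + 125 \left(-114\right)\right) - \left(-13 - \frac{329082}{22795}\right) = \left(3844 + 12996 - 14250\right) - \left(-13 - \frac{329082}{22795}\right) = 2590 - - \frac{625417}{22795} = 2590 + \frac{625417}{22795} = \frac{59664467}{22795}$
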